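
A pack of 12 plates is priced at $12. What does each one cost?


Total cost: $12
Number of items: 12
Unit price: $12 / 12 = $1

$1


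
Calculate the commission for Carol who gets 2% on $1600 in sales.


Convert rate to decimal:
2% = 0.02
Multiply by sales:
$1600 x 0.02 = $32

$32


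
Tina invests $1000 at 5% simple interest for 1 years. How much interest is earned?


Use the formula I = P x R x T / 100
P x R x T = 1000 x 5 x 1 = 5000
I = 5000 / 100 = $50

$50


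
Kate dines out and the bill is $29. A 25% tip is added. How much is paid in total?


Calculate the tip:
25% of $29 = $7.25
Add tip to meal cost:
$29 + $7.25 = $36.25

$36.25


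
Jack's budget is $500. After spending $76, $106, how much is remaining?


Add up expenses:
$76 + $106 = $182
Subtract from budget:
$500 - $182 = $318

$318


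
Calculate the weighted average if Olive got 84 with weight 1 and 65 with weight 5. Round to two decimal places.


Weighted sum:
1 x 84 + 5 x 65 = 409
Total weight:
1 + 5 = 6
Weighted average:
409 / 6 = 68.1666... ≈ 68.17

68.17


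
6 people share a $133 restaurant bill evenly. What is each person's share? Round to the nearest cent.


Total bill: $133
Number of people: 6
Each pays: $133 / 6 = $22.1666... ≈ $22.17

$22.17


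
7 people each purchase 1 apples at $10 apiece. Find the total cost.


Cost per person:
1 x $10 = $10
Group total:
7 x $10 = $70

$70


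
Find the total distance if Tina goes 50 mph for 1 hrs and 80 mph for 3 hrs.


Leg 1 distance:
50 x 1 = 50 miles
Leg 2 distance:
80 x 3 = 240 miles
Total distance:
50 + 240 = 290 miles

290 miles


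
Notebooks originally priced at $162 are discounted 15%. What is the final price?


Calculate the discount amount:
15% of $162 = $24.30
Subtract from original:
$162 - $24.30 = $137.70

$137.70


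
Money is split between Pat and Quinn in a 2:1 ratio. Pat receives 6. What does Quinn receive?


Find the multiplier:
6 / 2 = 3
Apply to Quinn's share:
1 x 3 = 3

3


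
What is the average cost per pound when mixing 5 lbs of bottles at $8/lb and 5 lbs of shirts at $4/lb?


Cost of bottles:
5 x $8 = $40
Cost of shirts:
5 x $4 = $20
Total cost: $40 + $20 = $60
Total weight: 10 lbs
Average: $60 / 10 = $6/lb

$6/lb


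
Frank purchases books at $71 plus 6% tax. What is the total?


Calculate the tax:
6% of $71 = $4.26
Add tax to price:
$71 + $4.26 = $75.26

$75.26


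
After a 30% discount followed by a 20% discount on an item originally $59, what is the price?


First discount:
30% of $59 = $17.70
Price after first discount:
$59 - $17.70 = $41.30
Second discount:
20% of $41.30 = $8.26
Final price:
$41.30 - $8.26 = $33.04

$33.04


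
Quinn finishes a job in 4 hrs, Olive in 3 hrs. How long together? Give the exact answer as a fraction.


Quinn's rate: 1/4 of the job per hour
Olive's rate: 1/3 of the job per hour
Combined rate: 1/4 + 1/3 = 7/12 per hour
Time = 1 / (7/12) = 12/7 hours (≈ 1.71 hours)

12/7 hours


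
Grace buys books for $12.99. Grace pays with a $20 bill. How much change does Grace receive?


Start with the amount paid:
$20
Subtract the price:
$20 - $12.99 = $7.01

$7.01


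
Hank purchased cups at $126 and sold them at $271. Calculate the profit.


Selling price = $271
Cost price = $126
Profit = selling price - cost price:
Profit = $271 - $126 = $145

$145


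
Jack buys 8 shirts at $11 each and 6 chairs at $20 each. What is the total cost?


Cost of shirts:
8 x $11 = $88
Cost of chairs:
6 x $20 = $120
Add both:
$88 + $120 = $208

$208


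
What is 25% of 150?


Convert percentage to decimal:
25% = 0.25
Multiply:
150 x 0.25 = 37.5

37.5


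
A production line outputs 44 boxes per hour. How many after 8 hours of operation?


Production rate: 44 boxes per hour
Time: 8 hours
Total: 44 x 8 = 352 boxes

352 boxes


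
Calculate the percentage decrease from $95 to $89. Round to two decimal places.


Find the absolute change:
|89 - 95| = 6
Divide by original and multiply by 100:
6 / 95 x 100 = 6.3157...% ≈ 6.32%

6.32%


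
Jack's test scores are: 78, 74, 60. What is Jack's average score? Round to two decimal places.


Add the scores:
78 + 74 + 60 = 212
Divide by the number of tests:
212 / 3 = 70.6666... ≈ 70.67

70.67


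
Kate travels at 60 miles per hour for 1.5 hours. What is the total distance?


Use the formula: distance = speed x time
Speed = 60 mph, Time = 1.5 hours
60 x 1.5 = 90 miles

90 miles


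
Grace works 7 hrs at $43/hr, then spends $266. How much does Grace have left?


Calculate earnings:
7 x $43 = $301
Subtract spending:
$301 - $266 = $35

$35


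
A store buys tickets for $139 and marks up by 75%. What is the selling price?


Calculate the markup amount:
75% of $139 = $104.25
Add to cost:
$139 + $104.25 = $243.25

$243.25


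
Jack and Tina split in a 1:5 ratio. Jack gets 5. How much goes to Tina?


Find the multiplier:
5 / 1 = 5
Apply to Tina's share:
5 x 5 = 25

25


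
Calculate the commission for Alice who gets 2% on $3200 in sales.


Convert rate to decimal:
2% = 0.02
Multiply by sales:
$3200 x 0.02 = $64

$64


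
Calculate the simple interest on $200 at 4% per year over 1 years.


Use the formula I = P x R x T / 100
P x R x T = 200 x 4 x 1 = 800
I = 800 / 100 = $8

$8


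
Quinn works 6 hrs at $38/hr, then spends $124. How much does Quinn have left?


Calculate earnings:
6 x $38 = $228
Subtract spending:
$228 - $124 = $104

$104


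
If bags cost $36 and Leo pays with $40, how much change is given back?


Start with the amount paid:
$40
Subtract the price:
$40 - $36 = $4

$4


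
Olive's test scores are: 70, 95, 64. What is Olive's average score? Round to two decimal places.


Add the scores:
70 + 95 + 64 = 229
Divide by the number of tests:
229 / 3 = 76.3333... ≈ 76.33

76.33


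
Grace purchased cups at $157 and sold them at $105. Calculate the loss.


Selling price = $105
Cost price = $157
Loss = cost price - selling price:
Loss = $157 - $105 = $52

$52


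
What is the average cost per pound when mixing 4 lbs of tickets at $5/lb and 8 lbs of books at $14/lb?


Cost of tickets:
4 x $5 = $20
Cost of books:
8 x $14 = $112
Total cost: $20 + $112 = $132
Total weight: 12 lbs
Average: $132 / 12 = $11/lb

$11/lb


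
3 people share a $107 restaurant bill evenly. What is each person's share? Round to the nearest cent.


Total bill: $107
Number of people: 3
Each pays: $107 / 3 = $35.6666... ≈ $35.67

$35.67


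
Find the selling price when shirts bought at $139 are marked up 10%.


Calculate the markup amount:
10% of $139 = $13.90
Add to cost:
$139 + $13.90 = $152.90

$152.90


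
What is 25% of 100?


Convert percentage to decimal:
25% = 0.25
Multiply:
100 x 0.25 = 25

25


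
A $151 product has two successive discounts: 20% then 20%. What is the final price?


First discount:
20% of $151 = $30.20
Price after first discount:
$151 - $30.20 = $120.80
Second discount:
20% of $120.80 = $24.16
Final price:
$120.80 - $24.16 = $96.64

$96.64


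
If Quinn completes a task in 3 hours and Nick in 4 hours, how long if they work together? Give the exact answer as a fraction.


Quinn's rate: 1/3 of the job per hour
Nick's rate: 1/4 of the job per hour
Combined rate: 1/3 + 1/4 = 7/12 per hour
Time = 1 / (7/12) = 12/7 hours (≈ 1.71 hours)

12/7 hours


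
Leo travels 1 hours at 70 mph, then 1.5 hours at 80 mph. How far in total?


Leg 1 distance:
70 x 1 = 70 miles
Leg 2 distance:
80 x 1.5 = 120 miles
Total distance:
70 + 120 = 190 miles

190 miles


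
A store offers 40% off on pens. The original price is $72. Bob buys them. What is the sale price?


Calculate the discount amount:
40% of $72 = $28.80
Subtract from original:
$72 - $28.80 = $43.20

$43.20


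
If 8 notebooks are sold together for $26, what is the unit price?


Total cost: $26
Number of items: 8
Unit price: $26 / 8 = $3.25

$3.25


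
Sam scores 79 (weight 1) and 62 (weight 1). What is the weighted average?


Weighted sum:
1 x 79 + 1 x 62 = 141
Total weight:
1 + 1 = 2
Weighted average:
141 / 2 = 70.5

70.5


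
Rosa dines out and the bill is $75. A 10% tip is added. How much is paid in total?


Calculate the tip:
10% of $75 = $7.50
Add tip to meal cost:
$75 + $7.50 = $82.50

$82.50


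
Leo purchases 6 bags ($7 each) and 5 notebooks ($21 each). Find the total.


Cost of bags:
6 x $7 = $42
Cost of notebooks:
5 x $21 = $105
Add both:
$42 + $105 = $147

$147


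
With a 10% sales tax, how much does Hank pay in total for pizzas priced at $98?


Calculate the tax:
10% of $98 = $9.80
Add tax to price:
$98 + $9.80 = $107.80

$107.80


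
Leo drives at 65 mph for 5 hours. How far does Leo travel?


Use the formula: distance = speed x time
Speed = 65 mph, Time = 5 hours
65 x 5 = 325 miles

325 miles


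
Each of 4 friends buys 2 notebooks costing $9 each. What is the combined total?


Cost per person:
2 x $9 = $18
Group total:
4 x $18 = $72

$72


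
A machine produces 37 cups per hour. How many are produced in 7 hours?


Production rate: 37 cups per hour
Time: 7 hours
Total: 37 x 7 = 259 cups

259 cups


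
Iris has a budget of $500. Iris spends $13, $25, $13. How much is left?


Add up expenses:
$13 + $25 + $13 = $51
Subtract from budget:
$500 - $51 = $449

$449


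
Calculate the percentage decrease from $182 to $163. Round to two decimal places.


Find the absolute change:
|163 - 182| = 19
Divide by original and multiply by 100:
19 / 182 x 100 = 10.4395...% ≈ 10.44%

10.44%


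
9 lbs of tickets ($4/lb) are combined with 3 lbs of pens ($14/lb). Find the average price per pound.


Cost of tickets:
9 x $4 = $36
Cost of pens:
3 x $14 = $42
Total cost: $36 + $42 = $78
Total weight: 12 lbs
Average: $78 / 12 = $6.50/lb

$6.50/lb


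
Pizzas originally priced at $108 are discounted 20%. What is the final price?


Calculate the discount amount:
20% of $108 = $21.60
Subtract from original:
$108 - $21.60 = $86.40

$86.40


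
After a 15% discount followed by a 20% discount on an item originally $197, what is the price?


First discount:
15% of $197 = $29.55
Price after first discount:
$197 - $29.55 = $167.45
Second discount:
20% of $167.45 = $33.49
Final price:
$167.45 - $33.49 = $133.96

$133.96


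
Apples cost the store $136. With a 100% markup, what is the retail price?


Calculate the markup amount:
100% of $136 = $136
Add to cost:
$136 + $136 = $272

$272


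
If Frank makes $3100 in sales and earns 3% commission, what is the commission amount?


Convert rate to decimal:
3% = 0.03
Multiply by sales:
$3100 x 0.03 = $93

$93


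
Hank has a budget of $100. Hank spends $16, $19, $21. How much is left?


Add up expenses:
$16 + $19 + $21 = $56
Subtract from budget:
$100 - $56 = $44

$44


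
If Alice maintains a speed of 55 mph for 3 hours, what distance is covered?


Use the formula: distance = speed x time
Speed = 55 mph, Time = 3 hours
55 x 3 = 165 miles

165 miles


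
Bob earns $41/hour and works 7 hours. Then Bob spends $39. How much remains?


Calculate earnings:
7 x $41 = $287
Subtract spending:
$287 - $39 = $248

$248


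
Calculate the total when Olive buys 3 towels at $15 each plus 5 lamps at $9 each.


Cost of towels:
3 x $15 = $45
Cost of lamps:
5 x $9 = $45
Add both:
$45 + $45 = $90

$90


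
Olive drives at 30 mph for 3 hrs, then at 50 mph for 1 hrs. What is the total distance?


Leg 1 distance:
30 x 3 = 90 miles
Leg 2 distance:
50 x 1 = 50 miles
Total distance:
90 + 50 = 140 miles

140 miles


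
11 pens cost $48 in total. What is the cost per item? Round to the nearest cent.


Total cost: $48
Number of items: 11
Unit price: $48 / 11 = $4.3636... ≈ $4.36

$4.36


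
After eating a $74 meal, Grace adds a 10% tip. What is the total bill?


Calculate the tip:
10% of $74 = $7.40
Add tip to meal cost:
$74 + $7.40 = $81.40

$81.40


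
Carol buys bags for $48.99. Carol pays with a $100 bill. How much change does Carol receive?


Start with the amount paid:
$100
Subtract the price:
$100 - $48.99 = $51.01

$51.01


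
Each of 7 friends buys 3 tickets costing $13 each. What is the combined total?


Cost per person:
3 x $13 = $39
Group total:
7 x $39 = $273

$273


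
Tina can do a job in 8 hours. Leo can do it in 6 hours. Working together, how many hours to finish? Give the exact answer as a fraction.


Tina's rate: 1/8 of the job per hour
Leo's rate: 1/6 of the job per hour
Combined rate: 1/8 + 1/6 = 7/24 per hour
Time = 1 / (7/24) = 24/7 hours (≈ 3.43 hours)

24/7 hours


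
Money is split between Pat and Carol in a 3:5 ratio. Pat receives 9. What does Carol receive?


Find the multiplier:
9 / 3 = 3
Apply to Carol's share:
5 x 3 = 15

15


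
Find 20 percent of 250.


Convert percentage to decimal:
20% = 0.2
Multiply:
250 x 0.2 = 50

50


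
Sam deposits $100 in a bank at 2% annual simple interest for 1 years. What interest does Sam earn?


Use the formula I = P x R x T / 100
P x R x T = 100 x 2 x 1 = 200
I = 200 / 100 = $2

$2


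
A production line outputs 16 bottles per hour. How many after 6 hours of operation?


Production rate: 16 bottles per hour
Time: 6 hours
Total: 16 x 6 = 96 bottles

96 bottles


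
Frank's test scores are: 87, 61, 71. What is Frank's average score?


Add the scores:
87 + 61 + 71 = 219
Divide by the number of tests:
219 / 3 = 73

73


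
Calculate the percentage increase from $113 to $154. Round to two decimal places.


Find the absolute change:
|154 - 113| = 41
Divide by original and multiply by 100:
41 / 113 x 100 = 36.2831...% ≈ 36.28%

36.28%


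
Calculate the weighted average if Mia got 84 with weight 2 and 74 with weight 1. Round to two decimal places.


Weighted sum:
2 x 84 + 1 x 74 = 242
Total weight:
2 + 1 = 3
Weighted average:
242 / 3 = 80.6666... ≈ 80.67

80.67


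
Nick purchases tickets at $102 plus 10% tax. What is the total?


Calculate the tax:
10% of $102 = $10.20
Add tax to price:
$102 + $10.20 = $112.20

$112.20


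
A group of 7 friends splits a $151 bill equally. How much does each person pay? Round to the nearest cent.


Total bill: $151
Number of people: 7
Each pays: $151 / 7 = $21.5714... ≈ $21.57

$21.57


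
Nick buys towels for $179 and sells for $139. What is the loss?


Selling price = $139
Cost price = $179
Loss = cost price - selling price:
Loss = $179 - $139 = $40

$40


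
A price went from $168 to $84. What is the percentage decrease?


Find the absolute change:
|84 - 168| = 84
Divide by original and multiply by 100:
84 / 168 x 100 = 50%

50%


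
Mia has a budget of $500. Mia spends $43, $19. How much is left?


Add up expenses:
$43 + $19 = $62
Subtract from budget:
$500 - $62 = $438

$438


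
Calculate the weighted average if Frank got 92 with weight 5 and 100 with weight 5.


Weighted sum:
5 x 92 + 5 x 100 = 960
Total weight:
5 + 5 = 10
Weighted average:
960 / 10 = 96

96


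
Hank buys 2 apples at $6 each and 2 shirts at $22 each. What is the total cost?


Cost of apples:
2 x $6 = $12
Cost of shirts:
2 x $22 = $44
Add both:
$12 + $44 = $56

$56


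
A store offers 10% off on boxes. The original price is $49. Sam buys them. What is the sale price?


Calculate the discount amount:
10% of $49 = $4.90
Subtract from original:
$49 - $4.90 = $44.10

$44.10


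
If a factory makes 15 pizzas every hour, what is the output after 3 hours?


Production rate: 15 pizzas per hour
Time: 3 hours
Total: 15 x 3 = 45 pizzas

45 pizzas


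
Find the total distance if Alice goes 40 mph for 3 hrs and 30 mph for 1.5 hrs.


Leg 1 distance:
40 x 3 = 120 miles
Leg 2 distance:
30 x 1.5 = 45 miles
Total distance:
120 + 45 = 165 miles

165 miles


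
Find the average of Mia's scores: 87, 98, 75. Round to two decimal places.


Add the scores:
87 + 98 + 75 = 260
Divide by the number of tests:
260 / 3 = 86.6666... ≈ 86.67

86.67


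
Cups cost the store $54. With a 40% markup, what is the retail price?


Calculate the markup amount:
40% of $54 = $21.60
Add to cost:
$54 + $21.60 = $75.60

$75.60


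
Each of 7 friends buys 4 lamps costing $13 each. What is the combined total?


Cost per person:
4 x $13 = $52
Group total:
7 x $52 = $364

$364


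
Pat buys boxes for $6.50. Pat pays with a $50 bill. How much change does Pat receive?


Start with the amount paid:
$50
Subtract the price:
$50 - $6.50 = $43.50

$43.50


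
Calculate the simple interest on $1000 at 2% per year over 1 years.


Use the formula I = P x R x T / 100
P x R x T = 1000 x 2 x 1 = 2000
I = 2000 / 100 = $20

$20


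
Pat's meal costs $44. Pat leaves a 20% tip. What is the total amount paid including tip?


Calculate the tip:
20% of $44 = $8.80
Add tip to meal cost:
$44 + $8.80 = $52.80

$52.80


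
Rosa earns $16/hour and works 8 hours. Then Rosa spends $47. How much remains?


Calculate earnings:
8 x $16 = $128
Subtract spending:
$128 - $47 = $81

$81


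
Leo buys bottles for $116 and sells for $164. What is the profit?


Selling price = $164
Cost price = $116
Profit = selling price - cost price:
Profit = $164 - $116 = $48

$48


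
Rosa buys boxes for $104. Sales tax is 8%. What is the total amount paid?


Calculate the tax:
8% of $104 = $8.32
Add tax to price:
$104 + $8.32 = $112.32

$112.32


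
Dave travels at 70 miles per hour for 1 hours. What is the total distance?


Use the formula: distance = speed x time
Speed = 70 mph, Time = 1 hours
70 x 1 = 70 miles

70 miles


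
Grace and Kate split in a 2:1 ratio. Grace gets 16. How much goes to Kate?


Find the multiplier:
16 / 2 = 8
Apply to Kate's share:
1 x 8 = 8

8


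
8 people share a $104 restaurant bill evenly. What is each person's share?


Total bill: $104
Number of people: 8
Each pays: $104 / 8 = $13

$13


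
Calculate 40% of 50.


Convert percentage to decimal:
40% = 0.4
Multiply:
50 x 0.4 = 20

20


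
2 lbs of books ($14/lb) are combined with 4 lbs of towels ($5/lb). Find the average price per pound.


Cost of books:
2 x $14 = $28
Cost of towels:
4 x $5 = $20
Total cost: $28 + $20 = $48
Total weight: 6 lbs
Average: $48 / 6 = $8/lb

$8/lb


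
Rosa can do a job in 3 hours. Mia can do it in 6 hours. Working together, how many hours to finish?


Rosa's rate: 1/3 of the job per hour
Mia's rate: 1/6 of the job per hour
Combined rate: 1/3 + 1/6 = 1/2 per hour
Time = 1 / (1/2) = 2 hours

2 hours


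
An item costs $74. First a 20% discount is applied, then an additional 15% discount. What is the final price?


First discount:
20% of $74 = $14.80
Price after first discount:
$74 - $14.80 = $59.20
Second discount:
15% of $59.20 = $8.88
Final price:
$59.20 - $8.88 = $50.32

$50.32


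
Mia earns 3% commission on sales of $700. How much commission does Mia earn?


Convert rate to decimal:
3% = 0.03
Multiply by sales:
$700 x 0.03 = $21

$21


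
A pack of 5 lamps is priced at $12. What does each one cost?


Total cost: $12
Number of items: 5
Unit price: $12 / 5 = $2.40

$2.40


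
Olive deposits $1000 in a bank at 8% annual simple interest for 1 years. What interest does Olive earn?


Use the formula I = P x R x T / 100
P x R x T = 1000 x 8 x 1 = 8000
I = 8000 / 100 = $80

$80


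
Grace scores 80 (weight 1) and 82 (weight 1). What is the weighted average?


Weighted sum:
1 x 80 + 1 x 82 = 162
Total weight:
1 + 1 = 2
Weighted average:
162 / 2 = 81

81


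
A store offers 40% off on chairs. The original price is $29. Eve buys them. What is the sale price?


Calculate the discount amount:
40% of $29 = $11.60
Subtract from original:
$29 - $11.60 = $17.40

$17.40


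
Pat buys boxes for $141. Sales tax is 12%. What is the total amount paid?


Calculate the tax:
12% of $141 = $16.92
Add tax to price:
$141 + $16.92 = $157.92

$157.92


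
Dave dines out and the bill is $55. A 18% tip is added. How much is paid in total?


Calculate the tip:
18% of $55 = $9.90
Add tip to meal cost:
$55 + $9.90 = $64.90

$64.90


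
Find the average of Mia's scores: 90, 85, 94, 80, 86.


Add the scores:
90 + 85 + 94 + 80 + 86 = 435
Divide by the number of tests:
435 / 5 = 87

87


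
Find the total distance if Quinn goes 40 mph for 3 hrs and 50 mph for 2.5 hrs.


Leg 1 distance:
40 x 3 = 120 miles
Leg 2 distance:
50 x 2.5 = 125 miles
Total distance:
120 + 125 = 245 miles

245 miles


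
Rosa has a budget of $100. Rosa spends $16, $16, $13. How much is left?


Add up expenses:
$16 + $16 + $13 = $45
Subtract from budget:
$100 - $45 = $55

$55


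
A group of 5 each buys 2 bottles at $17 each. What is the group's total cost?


Cost per person:
2 x $17 = $34
Group total:
5 x $34 = $170

$170


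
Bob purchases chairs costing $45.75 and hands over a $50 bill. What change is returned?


Start with the amount paid:
$50
Subtract the price:
$50 - $45.75 = $4.25

$4.25


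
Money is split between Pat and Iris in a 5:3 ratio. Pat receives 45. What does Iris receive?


Find the multiplier:
45 / 5 = 9
Apply to Iris's share:
3 x 9 = 27

27


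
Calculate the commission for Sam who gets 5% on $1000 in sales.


Convert rate to decimal:
5% = 0.05
Multiply by sales:
$1000 x 0.05 = $50

$50


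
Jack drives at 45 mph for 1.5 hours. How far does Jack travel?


Use the formula: distance = speed x time
Speed = 45 mph, Time = 1.5 hours
45 x 1.5 = 67.5 miles

67.5 miles


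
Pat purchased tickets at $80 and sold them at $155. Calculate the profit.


Selling price = $155
Cost price = $80
Profit = selling price - cost price:
Profit = $155 - $80 = $75

$75


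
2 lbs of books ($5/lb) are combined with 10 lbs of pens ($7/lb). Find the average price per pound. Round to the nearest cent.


Cost of books:
2 x $5 = $10
Cost of pens:
10 x $7 = $70
Total cost: $10 + $70 = $80
Total weight: 12 lbs
Average: $80 / 12 = $6.6666... ≈ $6.67/lb

$6.67/lb


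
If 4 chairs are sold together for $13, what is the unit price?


Total cost: $13
Number of items: 4
Unit price: $13 / 4 = $3.25

$3.25


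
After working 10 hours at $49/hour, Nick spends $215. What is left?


Calculate earnings:
10 x $49 = $490
Subtract spending:
$490 - $215 = $275

$275


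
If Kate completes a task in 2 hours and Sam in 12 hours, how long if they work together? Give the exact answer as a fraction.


Kate's rate: 1/2 of the job per hour
Sam's rate: 1/12 of the job per hour
Combined rate: 1/2 + 1/12 = 7/12 per hour
Time = 1 / (7/12) = 12/7 hours (≈ 1.71 hours)

12/7 hours


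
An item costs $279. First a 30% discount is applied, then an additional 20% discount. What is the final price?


First discount:
30% of $279 = $83.70
Price after first discount:
$279 - $83.70 = $195.30
Second discount:
20% of $195.30 = $39.06
Final price:
$195.30 - $39.06 = $156.24

$156.24


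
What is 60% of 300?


Convert percentage to decimal:
60% = 0.6
Multiply:
300 x 0.6 = 180

180


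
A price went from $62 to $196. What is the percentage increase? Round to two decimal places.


Find the absolute change:
|196 - 62| = 134
Divide by original and multiply by 100:
134 / 62 x 100 = 216.1290...% ≈ 216.13%

216.13%


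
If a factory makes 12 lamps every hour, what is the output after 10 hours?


Production rate: 12 lamps per hour
Time: 10 hours
Total: 12 x 10 = 120 lamps

120 lamps


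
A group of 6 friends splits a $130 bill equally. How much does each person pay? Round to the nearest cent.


Total bill: $130
Number of people: 6
Each pays: $130 / 6 = $21.6666... ≈ $21.67

$21.67


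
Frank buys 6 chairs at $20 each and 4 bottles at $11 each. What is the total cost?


Cost of chairs:
6 x $20 = $120
Cost of bottles:
4 x $11 = $44
Add both:
$120 + $44 = $164

$164


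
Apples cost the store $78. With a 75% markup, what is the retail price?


Calculate the markup amount:
75% of $78 = $58.50
Add to cost:
$78 + $58.50 = $136.50

$136.50


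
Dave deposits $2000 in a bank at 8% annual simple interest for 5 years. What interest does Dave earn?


Use the formula I = P x R x T / 100
P x R x T = 2000 x 8 x 5 = 80000
I = 80000 / 100 = $800

$800


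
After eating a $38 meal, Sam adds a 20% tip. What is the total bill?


Calculate the tip:
20% of $38 = $7.60
Add tip to meal cost:
$38 + $7.60 = $45.60

$45.60


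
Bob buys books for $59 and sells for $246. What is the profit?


Selling price = $246
Cost price = $59
Profit = selling price - cost price:
Profit = $246 - $59 = $187

$187


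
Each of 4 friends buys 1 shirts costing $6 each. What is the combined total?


Cost per person:
1 x $6 = $6
Group total:
4 x $6 = $24

$24


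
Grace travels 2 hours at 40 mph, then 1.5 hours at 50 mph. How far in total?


Leg 1 distance:
40 x 2 = 80 miles
Leg 2 distance:
50 x 1.5 = 75 miles
Total distance:
80 + 75 = 155 miles

155 miles


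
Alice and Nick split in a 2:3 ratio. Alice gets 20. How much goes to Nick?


Find the multiplier:
20 / 2 = 10
Apply to Nick's share:
3 x 10 = 30

30


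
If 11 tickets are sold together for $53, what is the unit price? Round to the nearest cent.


Total cost: $53
Number of items: 11
Unit price: $53 / 11 = $4.8181... ≈ $4.82

$4.82


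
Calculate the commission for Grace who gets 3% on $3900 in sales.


Convert rate to decimal:
3% = 0.03
Multiply by sales:
$3900 x 0.03 = $117

$117


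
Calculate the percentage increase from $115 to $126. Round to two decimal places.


Find the absolute change:
|126 - 115| = 11
Divide by original and multiply by 100:
11 / 115 x 100 = 9.5652...% ≈ 9.57%

9.57%


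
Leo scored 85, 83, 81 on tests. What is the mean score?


Add the scores:
85 + 83 + 81 = 249
Divide by the number of tests:
249 / 3 = 83

83


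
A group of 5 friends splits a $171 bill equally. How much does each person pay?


Total bill: $171
Number of people: 5
Each pays: $171 / 5 = $34.20

$34.20


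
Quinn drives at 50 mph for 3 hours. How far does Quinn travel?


Use the formula: distance = speed x time
Speed = 50 mph, Time = 3 hours
50 x 3 = 150 miles

150 miles


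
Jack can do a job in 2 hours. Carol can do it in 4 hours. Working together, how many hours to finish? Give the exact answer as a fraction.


Jack's rate: 1/2 of the job per hour
Carol's rate: 1/4 of the job per hour
Combined rate: 1/2 + 1/4 = 3/4 per hour
Time = 1 / (3/4) = 4/3 hours (≈ 1.33 hours)

4/3 hours


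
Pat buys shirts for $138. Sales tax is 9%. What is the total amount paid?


Calculate the tax:
9% of $138 = $12.42
Add tax to price:
$138 + $12.42 = $150.42

$150.42


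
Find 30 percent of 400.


Convert percentage to decimal:
30% = 0.3
Multiply:
400 x 0.3 = 120

120


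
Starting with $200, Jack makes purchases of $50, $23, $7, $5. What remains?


Add up expenses:
$50 + $23 + $7 + $5 = $85
Subtract from budget:
$200 - $85 = $115

$115


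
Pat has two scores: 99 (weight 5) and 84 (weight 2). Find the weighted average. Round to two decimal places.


Weighted sum:
5 x 99 + 2 x 84 = 663
Total weight:
5 + 2 = 7
Weighted average:
663 / 7 = 94.7142... ≈ 94.71

94.71


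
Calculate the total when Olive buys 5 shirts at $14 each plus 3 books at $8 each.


Cost of shirts:
5 x $14 = $70
Cost of books:
3 x $8 = $24
Add both:
$70 + $24 = $94

$94


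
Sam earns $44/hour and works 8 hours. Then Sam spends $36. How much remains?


Calculate earnings:
8 x $44 = $352
Subtract spending:
$352 - $36 = $316

$316


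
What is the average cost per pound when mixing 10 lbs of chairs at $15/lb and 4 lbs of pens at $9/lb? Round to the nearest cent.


Cost of chairs:
10 x $15 = $150
Cost of pens:
4 x $9 = $36
Total cost: $150 + $36 = $186
Total weight: 14 lbs
Average: $186 / 14 = $13.2857... ≈ $13.29/lb

$13.29/lb


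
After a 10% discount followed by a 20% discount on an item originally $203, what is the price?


First discount:
10% of $203 = $20.30
Price after first discount:
$203 - $20.30 = $182.70
Second discount:
20% of $182.70 = $36.54
Final price:
$182.70 - $36.54 = $146.16

$146.16


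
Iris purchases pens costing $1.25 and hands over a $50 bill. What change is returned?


Start with the amount paid:
$50
Subtract the price:
$50 - $1.25 = $48.75

$48.75


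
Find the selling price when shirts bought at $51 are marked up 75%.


Calculate the markup amount:
75% of $51 = $38.25
Add to cost:
$51 + $38.25 = $89.25

$89.25


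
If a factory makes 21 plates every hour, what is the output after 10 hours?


Production rate: 21 plates per hour
Time: 10 hours
Total: 21 x 10 = 210 plates

210 plates


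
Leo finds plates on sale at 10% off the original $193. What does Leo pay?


Calculate the discount amount:
10% of $193 = $19.30
Subtract from original:
$193 - $19.30 = $173.70

$173.70


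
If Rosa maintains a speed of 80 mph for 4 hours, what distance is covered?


Use the formula: distance = speed x time
Speed = 80 mph, Time = 4 hours
80 x 4 = 320 miles

320 miles


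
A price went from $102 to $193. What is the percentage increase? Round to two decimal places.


Find the absolute change:
|193 - 102| = 91
Divide by original and multiply by 100:
91 / 102 x 100 = 89.2156...% ≈ 89.22%

89.22%


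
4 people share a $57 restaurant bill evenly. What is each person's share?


Total bill: $57
Number of people: 4
Each pays: $57 / 4 = $14.25

$14.25


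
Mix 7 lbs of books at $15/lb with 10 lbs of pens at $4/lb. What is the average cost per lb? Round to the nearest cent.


Cost of books:
7 x $15 = $105
Cost of pens:
10 x $4 = $40
Total cost: $105 + $40 = $145
Total weight: 17 lbs
Average: $145 / 17 = $8.5294... ≈ $8.53/lb

$8.53/lb


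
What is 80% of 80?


Convert percentage to decimal:
80% = 0.8
Multiply:
80 x 0.8 = 64

64


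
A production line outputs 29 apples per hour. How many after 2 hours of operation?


Production rate: 29 apples per hour
Time: 2 hours
Total: 29 x 2 = 58 apples

58 apples


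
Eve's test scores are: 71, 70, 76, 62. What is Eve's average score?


Add the scores:
71 + 70 + 76 + 62 = 279
Divide by the number of tests:
279 / 4 = 69.75

69.75


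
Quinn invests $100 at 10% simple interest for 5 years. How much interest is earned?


Use the formula I = P x R x T / 100
P x R x T = 100 x 10 x 5 = 5000
I = 5000 / 100 = $50

$50


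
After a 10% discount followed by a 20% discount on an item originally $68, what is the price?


First discount:
10% of $68 = $6.80
Price after first discount:
$68 - $6.80 = $61.20
Second discount:
20% of $61.20 = $12.24
Final price:
$61.20 - $12.24 = $48.96

$48.96


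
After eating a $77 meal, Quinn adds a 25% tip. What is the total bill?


Calculate the tip:
25% of $77 = $19.25
Add tip to meal cost:
$77 + $19.25 = $96.25

$96.25


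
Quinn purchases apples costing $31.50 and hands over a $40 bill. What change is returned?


Start with the amount paid:
$40
Subtract the price:
$40 - $31.50 = $8.50

$8.50


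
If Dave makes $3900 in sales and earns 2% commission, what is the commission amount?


Convert rate to decimal:
2% = 0.02
Multiply by sales:
$3900 x 0.02 = $78

$78


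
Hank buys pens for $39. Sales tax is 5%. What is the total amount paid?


Calculate the tax:
5% of $39 = $1.95
Add tax to price:
$39 + $1.95 = $40.95

$40.95


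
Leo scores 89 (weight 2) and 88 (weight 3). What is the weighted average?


Weighted sum:
2 x 89 + 3 x 88 = 442
Total weight:
2 + 3 = 5
Weighted average:
442 / 5 = 88.4

88.4


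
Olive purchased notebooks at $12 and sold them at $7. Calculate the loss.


Selling price = $7
Cost price = $12
Loss = cost price - selling price:
Loss = $12 - $7 = $5

$5


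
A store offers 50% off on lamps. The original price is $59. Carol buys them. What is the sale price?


Calculate the discount amount:
50% of $59 = $29.50
Subtract from original:
$59 - $29.50 = $29.50

$29.50


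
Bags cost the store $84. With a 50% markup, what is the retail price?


Calculate the markup amount:
50% of $84 = $42
Add to cost:
$84 + $42 = $126

$126


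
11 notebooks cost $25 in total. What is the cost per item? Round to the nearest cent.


Total cost: $25
Number of items: 11
Unit price: $25 / 11 = $2.2727... ≈ $2.27

$2.27


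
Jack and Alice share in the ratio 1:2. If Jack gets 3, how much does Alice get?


Find the multiplier:
3 / 1 = 3
Apply to Alice's share:
2 x 3 = 6

6


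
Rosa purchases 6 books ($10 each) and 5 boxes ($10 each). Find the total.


Cost of books:
6 x $10 = $60
Cost of boxes:
5 x $10 = $50
Add both:
$60 + $50 = $110

$110


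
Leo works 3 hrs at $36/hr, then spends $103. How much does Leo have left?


Calculate earnings:
3 x $36 = $108
Subtract spending:
$108 - $103 = $5

$5


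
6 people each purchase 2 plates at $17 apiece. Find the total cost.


Cost per person:
2 x $17 = $34
Group total:
6 x $34 = $204

$204


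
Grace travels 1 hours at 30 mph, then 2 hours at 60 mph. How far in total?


Leg 1 distance:
30 x 1 = 30 miles
Leg 2 distance:
60 x 2 = 120 miles
Total distance:
30 + 120 = 150 miles

150 miles


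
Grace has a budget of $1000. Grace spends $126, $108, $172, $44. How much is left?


Add up expenses:
$126 + $108 + $172 + $44 = $450
Subtract from budget:
$1000 - $450 = $550

$550


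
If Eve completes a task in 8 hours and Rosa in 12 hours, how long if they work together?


Eve's rate: 1/8 of the job per hour
Rosa's rate: 1/12 of the job per hour
Combined rate: 1/8 + 1/12 = 5/24 per hour
Time = 1 / (5/24) = 24/5 = 4.8 hours

4.8 hours


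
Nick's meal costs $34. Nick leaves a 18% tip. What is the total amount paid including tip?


Calculate the tip:
18% of $34 = $6.12
Add tip to meal cost:
$34 + $6.12 = $40.12

$40.12


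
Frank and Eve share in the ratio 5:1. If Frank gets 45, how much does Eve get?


Find the multiplier:
45 / 5 = 9
Apply to Eve's share:
1 x 9 = 9

9


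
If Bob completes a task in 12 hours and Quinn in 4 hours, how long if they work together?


Bob's rate: 1/12 of the job per hour
Quinn's rate: 1/4 of the job per hour
Combined rate: 1/12 + 1/4 = 1/3 per hour
Time = 1 / (1/3) = 3 hours

3 hours


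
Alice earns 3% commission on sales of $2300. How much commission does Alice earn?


Convert rate to decimal:
3% = 0.03
Multiply by sales:
$2300 x 0.03 = $69

$69


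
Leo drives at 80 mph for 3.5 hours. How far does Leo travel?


Use the formula: distance = speed x time
Speed = 80 mph, Time = 3.5 hours
80 x 3.5 = 280 miles

280 miles


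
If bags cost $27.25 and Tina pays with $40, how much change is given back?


Start with the amount paid:
$40
Subtract the price:
$40 - $27.25 = $12.75

$12.75


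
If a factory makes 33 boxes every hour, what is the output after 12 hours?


Production rate: 33 boxes per hour
Time: 12 hours
Total: 33 x 12 = 396 boxes

396 boxes


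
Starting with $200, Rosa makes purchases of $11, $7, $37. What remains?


Add up expenses:
$11 + $7 + $37 = $55
Subtract from budget:
$200 - $55 = $145

$145


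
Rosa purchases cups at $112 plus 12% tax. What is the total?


Calculate the tax:
12% of $112 = $13.44
Add tax to price:
$112 + $13.44 = $125.44

$125.44


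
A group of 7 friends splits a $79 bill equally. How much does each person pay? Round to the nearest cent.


Total bill: $79
Number of people: 7
Each pays: $79 / 7 = $11.2857... ≈ $11.29

$11.29


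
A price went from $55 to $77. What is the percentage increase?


Find the absolute change:
|77 - 55| = 22
Divide by original and multiply by 100:
22 / 55 x 100 = 40%

40%


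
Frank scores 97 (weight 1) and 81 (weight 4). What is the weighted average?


Weighted sum:
1 x 97 + 4 x 81 = 421
Total weight:
1 + 4 = 5
Weighted average:
421 / 5 = 84.2

84.2


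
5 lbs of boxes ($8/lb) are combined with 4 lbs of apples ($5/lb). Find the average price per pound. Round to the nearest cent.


Cost of boxes:
5 x $8 = $40
Cost of apples:
4 x $5 = $20
Total cost: $40 + $20 = $60
Total weight: 9 lbs
Average: $60 / 9 = $6.6666... ≈ $6.67/lb

$6.67/lb


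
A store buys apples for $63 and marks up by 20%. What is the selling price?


Calculate the markup amount:
20% of $63 = $12.60
Add to cost:
$63 + $12.60 = $75.60

$75.60


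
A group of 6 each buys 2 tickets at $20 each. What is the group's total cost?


Cost per person:
2 x $20 = $40
Group total:
6 x $40 = $240

$240


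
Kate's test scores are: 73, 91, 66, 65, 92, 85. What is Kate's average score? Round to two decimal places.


Add the scores:
73 + 91 + 66 + 65 + 92 + 85 = 472
Divide by the number of tests:
472 / 6 = 78.6666... ≈ 78.67

78.67


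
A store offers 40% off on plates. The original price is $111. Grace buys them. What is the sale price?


Calculate the discount amount:
40% of $111 = $44.40
Subtract from original:
$111 - $44.40 = $66.60

$66.60


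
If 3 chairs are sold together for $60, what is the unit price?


Total cost: $60
Number of items: 3
Unit price: $60 / 3 = $20

$20


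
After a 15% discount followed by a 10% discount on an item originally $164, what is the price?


First discount:
15% of $164 = $24.60
Price after first discount:
$164 - $24.60 = $139.40
Second discount:
10% of $139.40 = $13.94
Final price:
$139.40 - $13.94 = $125.46

$125.46


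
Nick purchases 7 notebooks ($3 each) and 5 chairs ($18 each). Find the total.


Cost of notebooks:
7 x $3 = $21
Cost of chairs:
5 x $18 = $90
Add both:
$21 + $90 = $111

$111


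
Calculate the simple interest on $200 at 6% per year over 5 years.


Use the formula I = P x R x T / 100
P x R x T = 200 x 6 x 5 = 6000
I = 6000 / 100 = $60

$60


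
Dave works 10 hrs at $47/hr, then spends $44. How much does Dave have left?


Calculate earnings:
10 x $47 = $470
Subtract spending:
$470 - $44 = $426

$426


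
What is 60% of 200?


Convert percentage to decimal:
60% = 0.6
Multiply:
200 x 0.6 = 120

120


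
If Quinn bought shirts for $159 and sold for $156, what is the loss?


Selling price = $156
Cost price = $159
Loss = cost price - selling price:
Loss = $159 - $156 = $3

$3


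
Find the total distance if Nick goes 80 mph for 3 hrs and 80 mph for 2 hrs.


Leg 1 distance:
80 x 3 = 240 miles
Leg 2 distance:
80 x 2 = 160 miles
Total distance:
240 + 160 = 400 miles

400 miles


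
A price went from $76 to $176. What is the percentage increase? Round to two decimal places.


Find the absolute change:
|176 - 76| = 100
Divide by original and multiply by 100:
100 / 76 x 100 = 131.5789...% ≈ 131.58%

131.58%


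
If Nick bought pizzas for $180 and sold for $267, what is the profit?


Selling price = $267
Cost price = $180
Profit = selling price - cost price:
Profit = $267 - $180 = $87

$87


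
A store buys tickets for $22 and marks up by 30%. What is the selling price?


Calculate the markup amount:
30% of $22 = $6.60
Add to cost:
$22 + $6.60 = $28.60

$28.60


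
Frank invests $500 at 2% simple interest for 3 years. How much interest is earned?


Use the formula I = P x R x T / 100
P x R x T = 500 x 2 x 3 = 3000
I = 3000 / 100 = $30

$30


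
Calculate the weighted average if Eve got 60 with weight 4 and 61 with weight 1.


Weighted sum:
4 x 60 + 1 x 61 = 301
Total weight:
4 + 1 = 5
Weighted average:
301 / 5 = 60.2

60.2


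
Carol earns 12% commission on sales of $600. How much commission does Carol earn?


Convert rate to decimal:
12% = 0.12
Multiply by sales:
$600 x 0.12 = $72

$72
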